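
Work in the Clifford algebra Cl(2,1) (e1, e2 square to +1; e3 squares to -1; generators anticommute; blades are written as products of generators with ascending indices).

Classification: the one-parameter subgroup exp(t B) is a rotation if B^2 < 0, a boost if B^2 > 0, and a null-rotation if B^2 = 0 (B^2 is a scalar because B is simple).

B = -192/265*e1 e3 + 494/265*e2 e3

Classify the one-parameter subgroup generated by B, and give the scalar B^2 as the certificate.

B^2 term by term: the squares give (-192/265)^2*(e1 e3)^2 + (494/265)^2*(e2 e3)^2 = 36864/70225*(+1) + 244036/70225*(+1) = 4 (each basis 2-blade squares to minus the product of its generators' squares); cross terms between blades sharing an index anticommute and cancel. So B^2 = 4.
Answer: boost, certificate B^2 = 4. The class reads off the invariant scalar 4 directly.


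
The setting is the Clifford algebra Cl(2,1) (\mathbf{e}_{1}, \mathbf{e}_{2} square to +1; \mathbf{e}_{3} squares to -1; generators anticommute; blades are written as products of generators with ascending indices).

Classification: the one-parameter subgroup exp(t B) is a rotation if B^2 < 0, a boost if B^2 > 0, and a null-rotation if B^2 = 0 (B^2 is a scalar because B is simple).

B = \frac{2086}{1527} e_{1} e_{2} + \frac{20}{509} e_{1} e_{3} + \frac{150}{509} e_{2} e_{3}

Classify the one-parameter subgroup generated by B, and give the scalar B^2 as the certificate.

B^2 term by term: the squares give (\frac{2086}{1527})^2*(e_{1} e_{2})^2 + (\frac{20}{509})^2*(e_{1} e_{3})^2 + (\frac{150}{509})^2*(e_{2} e_{3})^2 = \frac{4351396}{2331729}*(-1) + \frac{400}{259081}*(+1) + \frac{22500}{259081}*(+1) = -\frac{16}{9} (each basis 2-blade squares to minus the product of its generators' squares); cross terms between blades sharing an index anticommute and cancel. So B^2 = -\frac{16}{9}.
Answer: rotation, certificate B^2 = -\frac{16}{9}. Certificate logic: -\frac{16}{9} is a conjugation-invariant scalar, so its sign fixes rotation versus boost versus null-rotation outright.


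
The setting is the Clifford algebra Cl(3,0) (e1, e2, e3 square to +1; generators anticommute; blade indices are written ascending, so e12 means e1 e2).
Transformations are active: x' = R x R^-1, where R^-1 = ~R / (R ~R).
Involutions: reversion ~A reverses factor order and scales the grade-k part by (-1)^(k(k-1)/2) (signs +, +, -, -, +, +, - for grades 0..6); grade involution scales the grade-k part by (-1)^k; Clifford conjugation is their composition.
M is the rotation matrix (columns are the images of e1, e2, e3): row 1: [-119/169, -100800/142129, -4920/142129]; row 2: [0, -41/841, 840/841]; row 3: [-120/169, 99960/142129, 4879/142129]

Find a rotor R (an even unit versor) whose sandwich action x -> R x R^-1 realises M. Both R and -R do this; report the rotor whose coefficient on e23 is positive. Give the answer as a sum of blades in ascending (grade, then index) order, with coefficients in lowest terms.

Method: write R = a + b12*e12 + b13*e13 + b23*e23 with a^2 + b12^2 + b13^2 + b23^2 = 1 (so R^-1 = ~R). Expanding the columns R e_j ~R gives tr M = 4a^2 - 1 and, from the antisymmetric part, M21 - M12 = -4a*b12, M13 - M31 = 4a*b13, M32 - M23 = -4a*b23.
Here tr M = -102129/142129, so a^2 = (1 + tr M)/4 = 10000/142129 and a = ±100/377. Taking a = 100/377: M21 - M12 = 100800/142129, M13 - M31 = 96000/142129, M32 - M23 = -42000/142129, giving b12 = -252/377, b13 = 240/377, b23 = 105/377, i.e. R = 100/377 - 252/377*e12 + 240/377*e13 + 105/377*e23.
Its e23 coefficient is already positive.
Answer: 100/377 - 252/377*e12 + 240/377*e13 + 105/377*e23. Sheet selection: the two-to-one cover makes ±R indistinguishable at the matrix level (trace -102129/142129), so uniqueness comes from the required sign on e23.


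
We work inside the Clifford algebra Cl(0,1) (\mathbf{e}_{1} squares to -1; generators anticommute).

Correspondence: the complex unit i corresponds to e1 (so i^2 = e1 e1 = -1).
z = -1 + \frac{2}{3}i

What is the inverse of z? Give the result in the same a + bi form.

In blades: z = -1 + \frac{2}{3} e_{1}.
With qbar = -1 - \frac{2}{3} e_{1} (scalar fixed, mapped units negated), z qbar = \frac{13}{9} (the sum of squared coefficients), so z^-1 = qbar / (\frac{13}{9}) = -\frac{9}{13} - \frac{6}{13} e_{1}; translating back:
Answer: -\frac{9}{13} - \frac{6}{13}i


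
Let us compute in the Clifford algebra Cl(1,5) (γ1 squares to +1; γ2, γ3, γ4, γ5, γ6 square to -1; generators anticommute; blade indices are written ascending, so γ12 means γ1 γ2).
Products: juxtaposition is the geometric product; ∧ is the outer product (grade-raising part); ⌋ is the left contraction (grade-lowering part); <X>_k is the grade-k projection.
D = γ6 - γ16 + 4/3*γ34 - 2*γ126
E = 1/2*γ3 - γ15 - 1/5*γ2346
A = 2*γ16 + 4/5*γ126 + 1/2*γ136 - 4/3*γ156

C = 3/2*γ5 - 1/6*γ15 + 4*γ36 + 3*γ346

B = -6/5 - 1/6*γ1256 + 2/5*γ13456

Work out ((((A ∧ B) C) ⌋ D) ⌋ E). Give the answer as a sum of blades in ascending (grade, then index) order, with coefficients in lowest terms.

step 1: -12/5*γ16 - 24/25*γ126 - 3/5*γ136 + 8/5*γ156
step 2: 12/5*γ1 - 4/15*γ6 - 48/5*γ13 - 9/5*γ14 + 12/5*γ16 + 2/5*γ56 - 96/25*γ123 + 36/5*γ134 - 32/5*γ135 + 18/5*γ156 - 4/25*γ256 - 1/10*γ356 + 72/25*γ1234 + 36/25*γ1256 - 24/5*γ1345 + 9/10*γ1356
step 3: -32/15 + 4/15*γ1 + 24/5*γ2 - 12/5*γ6 - 8/15*γ12 - 24/5*γ26
step 4: -16/15*γ3 - 4/15*γ5 + 32/15*γ15 - 24/25*γ34 + 12/25*γ234 + 24/25*γ346 + 32/75*γ2346
Answer: -16/15*γ3 - 4/15*γ5 + 32/15*γ15 - 24/25*γ34 + 12/25*γ234 + 24/25*γ346 + 32/75*γ2346


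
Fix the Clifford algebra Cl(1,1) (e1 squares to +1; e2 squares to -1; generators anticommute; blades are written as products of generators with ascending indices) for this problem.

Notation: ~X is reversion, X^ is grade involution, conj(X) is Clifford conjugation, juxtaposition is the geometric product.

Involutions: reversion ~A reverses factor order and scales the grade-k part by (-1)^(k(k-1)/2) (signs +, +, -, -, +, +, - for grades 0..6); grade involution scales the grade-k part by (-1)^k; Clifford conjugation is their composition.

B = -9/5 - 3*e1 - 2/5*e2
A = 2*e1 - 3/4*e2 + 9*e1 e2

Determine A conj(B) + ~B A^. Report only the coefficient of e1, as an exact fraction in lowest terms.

first term: 63/10 - 36/5*e1 - 513/20*e2 - 263/20*e1 e2
second term: 63/10 - 567/20*e2 - 77/4*e1 e2
Answer: -36/5


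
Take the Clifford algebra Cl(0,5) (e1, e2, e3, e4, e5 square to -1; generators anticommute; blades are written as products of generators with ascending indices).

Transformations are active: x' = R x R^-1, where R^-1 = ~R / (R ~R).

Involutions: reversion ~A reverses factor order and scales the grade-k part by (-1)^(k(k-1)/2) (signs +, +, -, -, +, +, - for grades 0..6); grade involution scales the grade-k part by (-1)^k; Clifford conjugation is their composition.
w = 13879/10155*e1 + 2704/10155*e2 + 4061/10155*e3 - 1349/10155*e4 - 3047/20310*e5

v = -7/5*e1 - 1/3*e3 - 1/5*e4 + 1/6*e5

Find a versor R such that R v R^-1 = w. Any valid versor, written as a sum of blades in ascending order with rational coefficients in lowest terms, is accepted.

The midline construction: v and w both square to -77/36, so reflecting in their sum -338/10155*e1 + 2704/10155*e2 + 676/10155*e3 - 676/2031*e4 + 169/10155*e5 exchanges them.
Answer: -338/10155*e1 + 2704/10155*e2 + 676/10155*e3 - 676/2031*e4 + 169/10155*e5


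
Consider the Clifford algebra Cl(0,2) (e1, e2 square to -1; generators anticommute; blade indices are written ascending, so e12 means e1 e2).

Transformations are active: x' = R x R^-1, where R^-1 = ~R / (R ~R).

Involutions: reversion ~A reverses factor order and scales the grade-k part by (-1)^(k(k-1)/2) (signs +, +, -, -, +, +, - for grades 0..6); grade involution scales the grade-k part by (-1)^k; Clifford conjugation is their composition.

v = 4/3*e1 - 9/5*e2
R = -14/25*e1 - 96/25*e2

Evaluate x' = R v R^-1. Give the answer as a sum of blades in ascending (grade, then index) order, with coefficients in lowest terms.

~R = -14/25*e1 - 96/25*e2, and R ~R = -9412/625, so R^-1 = ~R / (-9412/625).
R v = -2312/375 + 766/125*e12
Answer: -63244/35295*e1 - 3163/2353*e2


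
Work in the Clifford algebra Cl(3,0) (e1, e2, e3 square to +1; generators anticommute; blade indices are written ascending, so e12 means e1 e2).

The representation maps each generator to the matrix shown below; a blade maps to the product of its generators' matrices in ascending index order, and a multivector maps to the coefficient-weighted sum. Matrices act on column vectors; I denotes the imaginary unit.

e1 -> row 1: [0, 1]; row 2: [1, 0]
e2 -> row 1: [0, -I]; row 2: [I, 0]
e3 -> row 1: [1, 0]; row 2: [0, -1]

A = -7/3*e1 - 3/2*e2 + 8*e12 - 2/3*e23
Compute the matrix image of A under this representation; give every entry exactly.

Bivector images (products of the table entries): rho(e12) = rho(e1)rho(e2) = row 1: [I, 0]; row 2: [0, -I]; rho(e23) = rho(e2)rho(e3) = row 1: [0, I]; row 2: [I, 0].
M = (-7/3)*rho(e1) + (-3/2)*rho(e2) + (8)*rho(e12) + (-2/3)*rho(e23), summed entrywise:
Answer: row 1: [8*I, -7/3 + 5*I/6]; row 2: [-7/3 - 13*I/6, -8*I]


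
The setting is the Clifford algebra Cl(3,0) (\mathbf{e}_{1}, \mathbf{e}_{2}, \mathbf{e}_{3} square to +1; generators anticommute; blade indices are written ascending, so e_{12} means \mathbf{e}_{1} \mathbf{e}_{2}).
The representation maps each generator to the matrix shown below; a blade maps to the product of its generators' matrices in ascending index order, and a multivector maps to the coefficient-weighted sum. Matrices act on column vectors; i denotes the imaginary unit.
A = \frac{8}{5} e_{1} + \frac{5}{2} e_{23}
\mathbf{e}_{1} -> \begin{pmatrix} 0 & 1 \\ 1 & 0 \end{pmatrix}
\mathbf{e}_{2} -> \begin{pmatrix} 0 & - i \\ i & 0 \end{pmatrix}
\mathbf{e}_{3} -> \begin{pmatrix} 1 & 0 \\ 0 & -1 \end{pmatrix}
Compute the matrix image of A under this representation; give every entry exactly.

Bivector images (products of the table entries): rho(e_{23}) = rho(\mathbf{e}_{2})rho(\mathbf{e}_{3}) = \begin{pmatrix} 0 & i \\ i & 0 \end{pmatrix}.
M = (\frac{8}{5})*rho(e_{1}) + (\frac{5}{2})*rho(e_{23}), summed entrywise:
Answer: \begin{pmatrix} 0 & \frac{8}{5} + \frac{5 i}{2} \\ \frac{8}{5} + \frac{5 i}{2} & 0 \end{pmatrix}


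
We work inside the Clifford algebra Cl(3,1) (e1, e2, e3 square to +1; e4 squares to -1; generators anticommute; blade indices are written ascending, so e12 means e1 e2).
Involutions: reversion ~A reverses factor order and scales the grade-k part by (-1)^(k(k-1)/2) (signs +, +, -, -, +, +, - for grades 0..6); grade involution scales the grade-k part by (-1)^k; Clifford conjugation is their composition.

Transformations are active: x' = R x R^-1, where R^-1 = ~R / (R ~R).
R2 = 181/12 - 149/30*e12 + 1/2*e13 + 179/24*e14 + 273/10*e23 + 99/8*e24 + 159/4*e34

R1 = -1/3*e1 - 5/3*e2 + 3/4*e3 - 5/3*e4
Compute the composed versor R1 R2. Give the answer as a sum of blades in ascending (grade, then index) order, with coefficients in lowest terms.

Distribute over the terms of R1 (each basis-blade product reordered to ascending indices, repeated generators contracted through their squares):
(-1/3*e1) R2 = -181/36*e1 + 149/90*e2 - 1/6*e3 - 179/72*e4 - 91/10*e123 - 33/8*e124 - 53/4*e134
(-5/3*e2) R2 = -149/18*e1 - 905/36*e2 - 91/2*e3 - 165/8*e4 + 5/6*e123 + 895/72*e124 - 265/4*e234
(3/4*e3) R2 = -3/8*e1 - 819/40*e2 + 181/16*e3 + 477/16*e4 - 149/40*e123 - 179/32*e134 - 297/32*e234
(-5/3*e4) R2 = -895/72*e1 - 165/8*e2 - 265/4*e3 - 905/36*e4 + 149/18*e124 - 5/6*e134 - 91/2*e234
Summing the partial products and collecting blades:
Answer: -235/9*e1 - 775/12*e2 - 4829/48*e3 - 295/16*e4 - 1439/120*e123 + 199/12*e124 - 1889/96*e134 - 3873/32*e234


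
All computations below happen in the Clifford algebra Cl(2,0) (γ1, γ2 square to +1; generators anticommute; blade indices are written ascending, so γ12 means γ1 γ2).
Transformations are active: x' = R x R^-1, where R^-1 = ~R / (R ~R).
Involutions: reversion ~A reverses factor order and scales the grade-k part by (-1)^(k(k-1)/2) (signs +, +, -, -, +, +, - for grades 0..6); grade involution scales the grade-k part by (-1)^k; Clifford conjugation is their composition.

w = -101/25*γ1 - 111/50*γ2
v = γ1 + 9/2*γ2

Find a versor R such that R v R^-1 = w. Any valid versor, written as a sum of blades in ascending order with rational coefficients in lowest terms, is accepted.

A norm check does it: q(v) = q(w) = 85/4, hence R = v + w = -76/25*γ1 + 57/25*γ2 realises the map — parallel part kept, (v - w)/2 negated, v carried to w.
Answer: -76/25*γ1 + 57/25*γ2


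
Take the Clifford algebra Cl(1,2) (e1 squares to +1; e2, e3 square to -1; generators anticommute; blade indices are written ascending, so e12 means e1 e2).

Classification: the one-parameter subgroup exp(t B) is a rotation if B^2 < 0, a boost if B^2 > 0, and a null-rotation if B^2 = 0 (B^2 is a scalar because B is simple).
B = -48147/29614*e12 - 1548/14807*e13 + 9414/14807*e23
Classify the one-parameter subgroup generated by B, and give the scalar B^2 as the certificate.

B^2 term by term: the squares give (-48147/29614)^2*(e12)^2 + (-1548/14807)^2*(e13)^2 + (9414/14807)^2*(e23)^2 = 2318133609/876988996*(+1) + 2396304/219247249*(+1) + 88623396/219247249*(-1) = 9/4 (each basis 2-blade squares to minus the product of its generators' squares); cross terms between blades sharing an index anticommute and cancel. So B^2 = 9/4.
Answer: boost, certificate B^2 = 9/4. Note: conjugating B changes its blade decomposition but never the scalar B^2 = 9/4, whose sign settles the classification.


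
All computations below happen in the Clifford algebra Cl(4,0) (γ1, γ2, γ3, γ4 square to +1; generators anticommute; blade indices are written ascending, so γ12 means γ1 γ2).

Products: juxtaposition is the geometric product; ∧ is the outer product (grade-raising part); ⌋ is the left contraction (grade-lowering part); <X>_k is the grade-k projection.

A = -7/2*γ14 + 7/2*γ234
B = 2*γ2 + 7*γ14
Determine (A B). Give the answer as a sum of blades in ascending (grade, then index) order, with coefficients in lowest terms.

step 1: 49/2 + 7*γ34 - 49/2*γ123 + 7*γ124
Answer: 49/2 + 7*γ34 - 49/2*γ123 + 7*γ124


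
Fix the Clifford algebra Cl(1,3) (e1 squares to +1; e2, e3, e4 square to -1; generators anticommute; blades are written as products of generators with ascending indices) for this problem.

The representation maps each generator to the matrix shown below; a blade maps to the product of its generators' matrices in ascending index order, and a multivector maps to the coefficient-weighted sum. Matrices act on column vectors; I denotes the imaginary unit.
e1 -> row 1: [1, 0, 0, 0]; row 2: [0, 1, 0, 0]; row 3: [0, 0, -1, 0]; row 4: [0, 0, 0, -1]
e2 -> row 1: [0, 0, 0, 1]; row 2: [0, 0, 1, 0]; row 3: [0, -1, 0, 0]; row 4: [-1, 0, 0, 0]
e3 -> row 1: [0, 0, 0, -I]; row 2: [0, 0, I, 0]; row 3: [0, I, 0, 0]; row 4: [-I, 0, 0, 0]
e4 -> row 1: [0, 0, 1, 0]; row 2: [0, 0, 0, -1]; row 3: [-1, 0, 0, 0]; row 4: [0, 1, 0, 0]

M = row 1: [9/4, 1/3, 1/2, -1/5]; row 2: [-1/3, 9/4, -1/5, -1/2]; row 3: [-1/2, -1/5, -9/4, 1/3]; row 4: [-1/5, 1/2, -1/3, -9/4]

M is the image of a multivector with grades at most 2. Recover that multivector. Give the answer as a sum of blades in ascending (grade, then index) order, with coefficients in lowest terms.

Method: the blade images are trace-orthogonal — tr(rho(e_A) rho(e_B)^-1) = 4 if A = B and 0 otherwise — and rho(e_A)^-1 = (e_A)^2 * rho(e_A) with (e_A)^2 = +1 or -1, so the coefficient of e_A in the preimage is (e_A)^2 * tr(M rho(e_A))/4.
Nonzero projections over blades of grade <= 2: e1: (e1)^2 = +1, tr(M rho(e1)) = 9, coefficient 9/4; e4: (e4)^2 = -1, tr(M rho(e4)) = -2, coefficient 1/2; e1 e2: (e1 e2)^2 = +1, tr(M rho(e1 e2)) = -4/5, coefficient -1/5; e2 e4: (e2 e4)^2 = -1, tr(M rho(e2 e4)) = -4/3, coefficient 1/3. Every other blade of grade <= 2 projects to 0.
Answer: 9/4*e1 + 1/2*e4 - 1/5*e1 e2 + 1/3*e2 e4


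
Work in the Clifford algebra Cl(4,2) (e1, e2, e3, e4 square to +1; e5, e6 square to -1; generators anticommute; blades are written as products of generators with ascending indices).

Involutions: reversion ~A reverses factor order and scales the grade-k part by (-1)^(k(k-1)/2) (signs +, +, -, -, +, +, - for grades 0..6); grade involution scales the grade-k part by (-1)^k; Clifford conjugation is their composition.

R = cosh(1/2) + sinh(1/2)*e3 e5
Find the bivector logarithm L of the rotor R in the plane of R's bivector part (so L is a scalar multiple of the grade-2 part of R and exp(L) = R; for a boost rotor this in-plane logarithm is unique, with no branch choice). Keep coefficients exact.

The scalar part of R is cosh(1/2), which determines |rapidity| via cosh; the sign lives in the bivector part, and pairing them (bivector part over sinh of the rapidity = the plane) gives the unique in-plane L = rapidity * plane.
Concretely: cosh(rapidity) = cosh(1/2) gives rapidity = ±1/2, and since rapidity/sinh(rapidity) is even the sign is immaterial: L = (rapidity/sinh(rapidity)) * <R>_2 = (1/(2*sinh(1/2))) * <R>_2.
Answer: 1/2*e3 e5


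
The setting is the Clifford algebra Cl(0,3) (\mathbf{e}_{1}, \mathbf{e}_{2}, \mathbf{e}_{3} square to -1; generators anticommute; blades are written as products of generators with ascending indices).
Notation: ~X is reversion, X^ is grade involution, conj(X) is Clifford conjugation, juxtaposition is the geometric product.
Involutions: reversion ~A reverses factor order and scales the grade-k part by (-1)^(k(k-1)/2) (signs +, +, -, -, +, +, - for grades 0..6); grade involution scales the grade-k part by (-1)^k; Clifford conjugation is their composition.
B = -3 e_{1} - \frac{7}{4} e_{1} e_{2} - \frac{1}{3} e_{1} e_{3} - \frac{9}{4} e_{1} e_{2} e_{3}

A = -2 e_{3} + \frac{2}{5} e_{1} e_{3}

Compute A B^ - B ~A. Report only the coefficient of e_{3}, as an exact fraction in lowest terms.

first term: \frac{2}{15} + \frac{2}{3} e_{1} + \frac{9}{10} e_{2} + \frac{6}{5} e_{3} + \frac{9}{2} e_{1} e_{2} + 6 e_{1} e_{3} + \frac{7}{10} e_{2} e_{3} + \frac{7}{2} e_{1} e_{2} e_{3}
second term: -\frac{2}{15} - \frac{2}{3} e_{1} + \frac{9}{10} e_{2} - \frac{6}{5} e_{3} - \frac{9}{2} e_{1} e_{2} + 6 e_{1} e_{3} + \frac{7}{10} e_{2} e_{3} + \frac{7}{2} e_{1} e_{2} e_{3}
Answer: \frac{12}{5}


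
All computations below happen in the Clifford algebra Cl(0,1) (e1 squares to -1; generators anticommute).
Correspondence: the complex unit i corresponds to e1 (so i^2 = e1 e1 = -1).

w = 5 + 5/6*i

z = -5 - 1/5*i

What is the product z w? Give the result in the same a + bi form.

In blades: z = -5 - 1/5*e1, w = 5 + 5/6*e1.
Distribute z over w term by term (generator squares from the signature, products reordered to ascending indices): (-5)*w = -25 - 25/6*e1; (-1/5*e1)*w = 1/6 - e1.
Sum: -149/6 - 31/6*e1; translating back through the correspondence:
Answer: -149/6 - 31/6*i


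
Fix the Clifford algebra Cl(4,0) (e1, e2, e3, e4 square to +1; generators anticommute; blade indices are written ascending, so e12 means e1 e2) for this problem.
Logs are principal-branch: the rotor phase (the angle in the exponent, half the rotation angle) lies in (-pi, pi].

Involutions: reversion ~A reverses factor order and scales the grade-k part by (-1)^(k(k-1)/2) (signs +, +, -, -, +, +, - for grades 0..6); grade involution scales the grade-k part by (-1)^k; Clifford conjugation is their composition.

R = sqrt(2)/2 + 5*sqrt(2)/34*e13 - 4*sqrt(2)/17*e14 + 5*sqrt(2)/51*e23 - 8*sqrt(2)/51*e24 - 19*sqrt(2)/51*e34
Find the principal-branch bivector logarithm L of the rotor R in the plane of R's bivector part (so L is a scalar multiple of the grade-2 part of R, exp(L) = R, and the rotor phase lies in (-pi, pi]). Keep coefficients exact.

The scalar part of R is sqrt(2)/2, so the principal-branch rotor phase is pinned; divide the bivector part by its sine to get the unit plane — L is the phase times that plane.
Concretely: cos(phase) = sqrt(2)/2 gives phase = ±pi/4, and since phase/sin(phase) is even the sign is immaterial: L = (phase/sin(phase)) * <R>_2 = (sqrt(2)*pi/4) * <R>_2.
Answer: 5*pi/68*e13 - 2*pi/17*e14 + 5*pi/102*e23 - 4*pi/51*e24 - 19*pi/102*e34


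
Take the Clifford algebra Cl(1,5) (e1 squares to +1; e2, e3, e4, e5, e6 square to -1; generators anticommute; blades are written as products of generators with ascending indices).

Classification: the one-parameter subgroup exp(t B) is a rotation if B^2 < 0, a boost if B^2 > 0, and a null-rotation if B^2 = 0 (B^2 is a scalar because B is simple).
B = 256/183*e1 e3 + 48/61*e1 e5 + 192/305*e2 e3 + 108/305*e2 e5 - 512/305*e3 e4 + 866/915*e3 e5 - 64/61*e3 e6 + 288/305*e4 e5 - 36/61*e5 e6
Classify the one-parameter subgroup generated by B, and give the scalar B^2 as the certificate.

B^2 term by term: the squares give (256/183)^2*(e1 e3)^2 + (48/61)^2*(e1 e5)^2 + (192/305)^2*(e2 e3)^2 + (108/305)^2*(e2 e5)^2 + (-512/305)^2*(e3 e4)^2 + (866/915)^2*(e3 e5)^2 + (-64/61)^2*(e3 e6)^2 + (288/305)^2*(e4 e5)^2 + (-36/61)^2*(e5 e6)^2 = 65536/33489*(+1) + 2304/3721*(+1) + 36864/93025*(-1) + 11664/93025*(-1) + 262144/93025*(-1) + 749956/837225*(-1) + 4096/3721*(-1) + 82944/93025*(-1) + 1296/3721*(-1) = -4 (each basis 2-blade squares to minus the product of its generators' squares); cross terms between blades sharing an index anticommute and cancel; the commuting (index-disjoint) pairs give grade-4 terms 2*c*c'*(blade product), which cancel blade by blade — e1 e2 e3 e5: -18432/18605 + 18432/18605 = 0; e1 e3 e4 e5: 49152/18605 - 49152/18605 = 0; e1 e3 e5 e6: -6144/3721 + 6144/3721 = 0; e2 e3 e4 e5: 110592/93025 - 110592/93025 = 0; e2 e3 e5 e6: -13824/18605 + 13824/18605 = 0; e3 e4 e5 e6: 36864/18605 - 36864/18605 = 0 — confirming B is simple. So B^2 = -4.
Answer: rotation, certificate B^2 = -4. The class reads off the invariant scalar -4 directly.


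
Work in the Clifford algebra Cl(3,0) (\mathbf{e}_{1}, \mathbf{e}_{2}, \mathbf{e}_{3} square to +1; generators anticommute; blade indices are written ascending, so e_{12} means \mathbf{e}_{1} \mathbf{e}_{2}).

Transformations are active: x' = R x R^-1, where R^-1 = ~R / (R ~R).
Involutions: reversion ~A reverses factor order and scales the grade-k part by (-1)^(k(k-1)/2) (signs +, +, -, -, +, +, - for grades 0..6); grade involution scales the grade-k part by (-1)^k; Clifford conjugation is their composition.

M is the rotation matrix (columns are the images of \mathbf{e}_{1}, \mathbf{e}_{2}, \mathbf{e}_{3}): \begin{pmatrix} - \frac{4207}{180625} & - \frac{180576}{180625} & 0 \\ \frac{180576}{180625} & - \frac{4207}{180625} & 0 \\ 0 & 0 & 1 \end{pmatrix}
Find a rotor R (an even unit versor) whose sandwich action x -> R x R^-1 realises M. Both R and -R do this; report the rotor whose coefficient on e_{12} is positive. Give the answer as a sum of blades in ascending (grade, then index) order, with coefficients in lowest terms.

Method: write R = a + b12*e_{12} + b13*e_{13} + b23*e_{23} with a^2 + b12^2 + b13^2 + b23^2 = 1 (so R^-1 = ~R). Expanding the columns R e_j ~R gives tr M = 4a^2 - 1 and, from the antisymmetric part, M21 - M12 = -4a*b12, M13 - M31 = 4a*b13, M32 - M23 = -4a*b23.
Here tr M = \frac{172211}{180625}, so a^2 = (1 + tr M)/4 = \frac{88209}{180625} and a = ±\frac{297}{425}. Taking a = \frac{297}{425}: M21 - M12 = \frac{361152}{180625}, M13 - M31 = 0, M32 - M23 = 0, giving b12 = -\frac{304}{425}, b13 = 0, b23 = 0, i.e. R = \frac{297}{425} - \frac{304}{425} e_{12}.
Its e_{12} coefficient is negative, so report the other preimage -R.
Answer: -\frac{297}{425} + \frac{304}{425} e_{12}. Recall the cover is two-to-one: with M of trace \frac{172211}{180625}, both preimages act alike, and the stated e_{12} sign chooses the sheet.


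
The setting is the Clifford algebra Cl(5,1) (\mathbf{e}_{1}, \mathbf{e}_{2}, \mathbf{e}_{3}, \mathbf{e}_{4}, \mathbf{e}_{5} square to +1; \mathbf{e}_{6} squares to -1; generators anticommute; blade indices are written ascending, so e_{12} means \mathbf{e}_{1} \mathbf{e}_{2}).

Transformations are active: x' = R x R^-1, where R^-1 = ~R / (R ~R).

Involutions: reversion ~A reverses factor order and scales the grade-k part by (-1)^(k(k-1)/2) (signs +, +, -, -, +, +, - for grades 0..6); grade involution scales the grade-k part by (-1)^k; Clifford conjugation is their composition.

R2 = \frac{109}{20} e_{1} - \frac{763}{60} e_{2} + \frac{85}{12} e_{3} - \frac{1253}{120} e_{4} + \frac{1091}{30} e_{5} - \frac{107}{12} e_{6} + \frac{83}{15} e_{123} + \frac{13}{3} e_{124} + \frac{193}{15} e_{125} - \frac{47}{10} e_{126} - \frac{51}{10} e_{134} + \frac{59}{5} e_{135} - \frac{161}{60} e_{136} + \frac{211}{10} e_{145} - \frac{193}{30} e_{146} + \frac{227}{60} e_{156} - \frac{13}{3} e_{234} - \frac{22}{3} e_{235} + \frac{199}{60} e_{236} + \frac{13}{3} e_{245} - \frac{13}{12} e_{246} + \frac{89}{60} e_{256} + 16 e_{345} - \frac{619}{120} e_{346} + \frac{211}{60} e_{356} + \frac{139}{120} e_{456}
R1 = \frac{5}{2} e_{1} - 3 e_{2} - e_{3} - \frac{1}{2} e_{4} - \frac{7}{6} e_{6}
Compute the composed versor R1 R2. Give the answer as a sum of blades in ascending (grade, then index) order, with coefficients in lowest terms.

Distribute over the terms of R1 (each basis-blade product reordered to ascending indices, repeated generators contracted through their squares):
(\frac{5}{2} e_{1}) R2 = \frac{109}{8} - \frac{763}{24} e_{12} + \frac{425}{24} e_{13} - \frac{1253}{48} e_{14} + \frac{1091}{12} e_{15} - \frac{535}{24} e_{16} + \frac{83}{6} e_{23} + \frac{65}{6} e_{24} + \frac{193}{6} e_{25} - \frac{47}{4} e_{26} - \frac{51}{4} e_{34} + \frac{59}{2} e_{35} - \frac{161}{24} e_{36} + \frac{211}{4} e_{45} - \frac{193}{12} e_{46} + \frac{227}{24} e_{56} - \frac{65}{6} e_{1234} - \frac{55}{3} e_{1235} + \frac{199}{24} e_{1236} + \frac{65}{6} e_{1245} - \frac{65}{24} e_{1246} + \frac{89}{24} e_{1256} + 40 e_{1345} - \frac{619}{48} e_{1346} + \frac{211}{24} e_{1356} + \frac{139}{48} e_{1456}
(-3 e_{2}) R2 = \frac{763}{20} + \frac{327}{20} e_{12} + \frac{83}{5} e_{13} + 13 e_{14} + \frac{193}{5} e_{15} - \frac{141}{10} e_{16} - \frac{85}{4} e_{23} + \frac{1253}{40} e_{24} - \frac{1091}{10} e_{25} + \frac{107}{4} e_{26} + 13 e_{34} + 22 e_{35} - \frac{199}{20} e_{36} - 13 e_{45} + \frac{13}{4} e_{46} - \frac{89}{20} e_{56} - \frac{153}{10} e_{1234} + \frac{177}{5} e_{1235} - \frac{161}{20} e_{1236} + \frac{633}{10} e_{1245} - \frac{193}{10} e_{1246} + \frac{227}{20} e_{1256} - 48 e_{2345} + \frac{619}{40} e_{2346} - \frac{211}{20} e_{2356} - \frac{139}{40} e_{2456}
(-e_{3}) R2 = -\frac{85}{12} - \frac{83}{15} e_{12} + \frac{109}{20} e_{13} - \frac{51}{10} e_{14} + \frac{59}{5} e_{15} - \frac{161}{60} e_{16} - \frac{763}{60} e_{23} - \frac{13}{3} e_{24} - \frac{22}{3} e_{25} + \frac{199}{60} e_{26} + \frac{1253}{120} e_{34} - \frac{1091}{30} e_{35} + \frac{107}{12} e_{36} - 16 e_{45} + \frac{619}{120} e_{46} - \frac{211}{60} e_{56} - \frac{13}{3} e_{1234} - \frac{193}{15} e_{1235} + \frac{47}{10} e_{1236} + \frac{211}{10} e_{1345} - \frac{193}{30} e_{1346} + \frac{227}{60} e_{1356} + \frac{13}{3} e_{2345} - \frac{13}{12} e_{2346} + \frac{89}{60} e_{2356} - \frac{139}{120} e_{3456}
(-\frac{1}{2} e_{4}) R2 = \frac{1253}{240} - \frac{13}{6} e_{12} + \frac{51}{20} e_{13} + \frac{109}{40} e_{14} + \frac{211}{20} e_{15} - \frac{193}{60} e_{16} + \frac{13}{6} e_{23} - \frac{763}{120} e_{24} + \frac{13}{6} e_{25} - \frac{13}{24} e_{26} + \frac{85}{24} e_{34} + 8 e_{35} - \frac{619}{240} e_{36} - \frac{1091}{60} e_{45} + \frac{107}{24} e_{46} - \frac{139}{240} e_{56} + \frac{83}{30} e_{1234} - \frac{193}{30} e_{1245} + \frac{47}{20} e_{1246} - \frac{59}{10} e_{1345} + \frac{161}{120} e_{1346} + \frac{227}{120} e_{1456} + \frac{11}{3} e_{2345} - \frac{199}{120} e_{2346} + \frac{89}{120} e_{2456} + \frac{211}{120} e_{3456}
(-\frac{7}{6} e_{6}) R2 = -\frac{749}{72} - \frac{329}{60} e_{12} - \frac{1127}{360} e_{13} - \frac{1351}{180} e_{14} + \frac{1589}{360} e_{15} + \frac{763}{120} e_{16} + \frac{1393}{360} e_{23} - \frac{91}{72} e_{24} + \frac{623}{360} e_{25} - \frac{5341}{360} e_{26} - \frac{4333}{720} e_{34} + \frac{1477}{360} e_{35} + \frac{595}{72} e_{36} + \frac{973}{720} e_{45} - \frac{8771}{720} e_{46} + \frac{7637}{180} e_{56} + \frac{581}{90} e_{1236} + \frac{91}{18} e_{1246} + \frac{1351}{90} e_{1256} - \frac{119}{20} e_{1346} + \frac{413}{30} e_{1356} + \frac{1477}{60} e_{1456} - \frac{91}{18} e_{2346} - \frac{77}{9} e_{2356} + \frac{91}{18} e_{2456} + \frac{56}{3} e_{3456}
Summing the partial products and collecting blades:
Answer: \frac{28447}{720} - \frac{229}{8} e_{12} + \frac{1763}{45} e_{13} - \frac{16549}{720} e_{14} + \frac{56261}{360} e_{15} - \frac{539}{15} e_{16} - \frac{1015}{72} e_{23} + \frac{10873}{360} e_{24} - \frac{28933}{360} e_{25} + \frac{529}{180} e_{26} + \frac{1183}{144} e_{34} + \frac{1961}{72} e_{35} - \frac{1481}{720} e_{36} + \frac{4981}{720} e_{45} - \frac{11087}{720} e_{46} + \frac{6241}{144} e_{56} - \frac{277}{10} e_{1234} + \frac{21}{5} e_{1235} + \frac{4103}{360} e_{1236} + \frac{677}{10} e_{1245} - \frac{5257}{360} e_{1246} + \frac{2165}{72} e_{1256} + \frac{276}{5} e_{1345} - \frac{383}{16} e_{1346} + \frac{3161}{120} e_{1356} + \frac{7057}{240} e_{1456} - 40 e_{2345} + \frac{691}{90} e_{2346} - \frac{793}{45} e_{2356} + \frac{209}{90} e_{2456} + \frac{289}{15} e_{3456}


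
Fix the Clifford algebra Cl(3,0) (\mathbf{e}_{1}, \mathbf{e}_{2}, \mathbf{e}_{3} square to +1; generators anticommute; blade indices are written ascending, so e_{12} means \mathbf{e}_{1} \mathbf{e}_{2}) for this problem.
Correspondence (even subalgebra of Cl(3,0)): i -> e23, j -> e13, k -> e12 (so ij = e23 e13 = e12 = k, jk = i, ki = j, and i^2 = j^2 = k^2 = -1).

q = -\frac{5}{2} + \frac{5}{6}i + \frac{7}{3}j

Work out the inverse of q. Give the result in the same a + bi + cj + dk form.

In blades: q = -\frac{5}{2} + \frac{7}{3} e_{13} + \frac{5}{6} e_{23}.
With qbar = -\frac{5}{2} - \frac{7}{3} e_{13} - \frac{5}{6} e_{23} (scalar fixed, mapped units negated), q qbar = \frac{223}{18} (the sum of squared coefficients), so q^-1 = qbar / (\frac{223}{18}) = -\frac{45}{223} - \frac{42}{223} e_{13} - \frac{15}{223} e_{23}; translating back:
Answer: -\frac{45}{223} - \frac{15}{223}i - \frac{42}{223}j


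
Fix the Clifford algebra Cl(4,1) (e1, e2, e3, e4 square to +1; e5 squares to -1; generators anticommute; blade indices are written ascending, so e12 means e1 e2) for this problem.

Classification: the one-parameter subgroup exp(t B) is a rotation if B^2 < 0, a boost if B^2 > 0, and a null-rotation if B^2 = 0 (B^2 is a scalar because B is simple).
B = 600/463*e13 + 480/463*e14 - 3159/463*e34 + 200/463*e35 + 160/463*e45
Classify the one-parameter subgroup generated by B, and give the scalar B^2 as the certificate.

B^2 term by term: the squares give (600/463)^2*(e13)^2 + (480/463)^2*(e14)^2 + (-3159/463)^2*(e34)^2 + (200/463)^2*(e35)^2 + (160/463)^2*(e45)^2 = 360000/214369*(-1) + 230400/214369*(-1) + 9979281/214369*(-1) + 40000/214369*(+1) + 25600/214369*(+1) = -49 (each basis 2-blade squares to minus the product of its generators' squares); cross terms between blades sharing an index anticommute and cancel; the commuting (index-disjoint) pairs give grade-4 terms 2*c*c'*(blade product), which cancel blade by blade — e1345: 192000/214369 - 192000/214369 = 0 — confirming B is simple. So B^2 = -49.
Answer: rotation, certificate B^2 = -49. Why this suffices: the scalar -49 survives any versor conjugation, so its sign alone determines the class however B is presented.


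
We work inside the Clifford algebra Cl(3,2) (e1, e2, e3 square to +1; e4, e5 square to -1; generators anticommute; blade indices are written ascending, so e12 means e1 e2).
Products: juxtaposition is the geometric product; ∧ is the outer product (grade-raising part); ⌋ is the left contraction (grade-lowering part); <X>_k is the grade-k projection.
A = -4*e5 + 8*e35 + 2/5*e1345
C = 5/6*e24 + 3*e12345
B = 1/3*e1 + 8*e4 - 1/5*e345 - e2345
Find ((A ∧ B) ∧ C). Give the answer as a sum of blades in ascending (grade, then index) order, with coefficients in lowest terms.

step 1: 4/3*e15 + 32*e45 + 8/3*e135 - 64*e345
step 2: 10/9*e1245 - 20/9*e12345
Answer: 10/9*e1245 - 20/9*e12345


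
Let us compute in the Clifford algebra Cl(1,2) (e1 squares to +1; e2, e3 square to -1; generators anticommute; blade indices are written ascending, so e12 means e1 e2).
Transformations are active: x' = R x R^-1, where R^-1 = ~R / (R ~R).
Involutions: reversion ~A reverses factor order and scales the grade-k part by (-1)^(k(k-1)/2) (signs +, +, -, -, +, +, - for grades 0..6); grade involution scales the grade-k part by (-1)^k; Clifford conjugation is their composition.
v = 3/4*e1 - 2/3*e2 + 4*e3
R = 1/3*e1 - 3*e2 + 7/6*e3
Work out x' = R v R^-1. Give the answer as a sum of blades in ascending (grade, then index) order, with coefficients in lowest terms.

~R = 1/3*e1 - 3*e2 + 7/6*e3, and R ~R = -41/4, so R^-1 = ~R / (-41/4).
R v = -77/12 + 73/36*e12 + 11/24*e13 - 101/9*e23
Answer: -491/1476*e1 - 380/123*e2 - 937/369*e3


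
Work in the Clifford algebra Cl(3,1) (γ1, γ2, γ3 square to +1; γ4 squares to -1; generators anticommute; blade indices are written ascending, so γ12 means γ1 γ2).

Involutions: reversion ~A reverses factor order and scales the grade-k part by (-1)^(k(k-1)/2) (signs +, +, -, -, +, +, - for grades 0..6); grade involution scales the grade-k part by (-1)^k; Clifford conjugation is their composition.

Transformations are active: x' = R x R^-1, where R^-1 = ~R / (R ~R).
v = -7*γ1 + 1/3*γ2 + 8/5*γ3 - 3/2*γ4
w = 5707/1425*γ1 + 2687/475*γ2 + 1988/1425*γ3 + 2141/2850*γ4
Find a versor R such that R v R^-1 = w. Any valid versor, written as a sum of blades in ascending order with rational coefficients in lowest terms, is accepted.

Reasoning: v^2 = w^2 = 44479/900 since conjugation preserves the quadratic form; R = v + w = -4268/1425*γ1 + 8536/1425*γ2 + 4268/1425*γ3 - 1067/1425*γ4 is then valid when invertible, keeping its own part and reversing (v - w)/2.
Answer: -4268/1425*γ1 + 8536/1425*γ2 + 4268/1425*γ3 - 1067/1425*γ4


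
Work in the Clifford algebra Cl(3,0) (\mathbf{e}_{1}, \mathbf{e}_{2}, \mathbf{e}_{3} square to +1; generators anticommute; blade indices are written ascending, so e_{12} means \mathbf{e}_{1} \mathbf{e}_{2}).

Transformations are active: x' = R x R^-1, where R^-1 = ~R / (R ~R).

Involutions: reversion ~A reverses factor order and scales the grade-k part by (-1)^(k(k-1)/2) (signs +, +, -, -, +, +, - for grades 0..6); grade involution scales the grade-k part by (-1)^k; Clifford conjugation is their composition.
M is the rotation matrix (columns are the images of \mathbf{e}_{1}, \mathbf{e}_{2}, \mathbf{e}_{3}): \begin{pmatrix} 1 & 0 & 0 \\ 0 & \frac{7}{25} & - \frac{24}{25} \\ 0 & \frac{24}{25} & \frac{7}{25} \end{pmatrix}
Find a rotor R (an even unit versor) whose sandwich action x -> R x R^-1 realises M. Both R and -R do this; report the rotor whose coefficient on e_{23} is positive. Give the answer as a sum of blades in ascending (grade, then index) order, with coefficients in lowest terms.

Method: write R = a + b12*e_{12} + b13*e_{13} + b23*e_{23} with a^2 + b12^2 + b13^2 + b23^2 = 1 (so R^-1 = ~R). Expanding the columns R e_j ~R gives tr M = 4a^2 - 1 and, from the antisymmetric part, M21 - M12 = -4a*b12, M13 - M31 = 4a*b13, M32 - M23 = -4a*b23.
Here tr M = \frac{39}{25}, so a^2 = (1 + tr M)/4 = \frac{16}{25} and a = ±\frac{4}{5}. Taking a = \frac{4}{5}: M21 - M12 = 0, M13 - M31 = 0, M32 - M23 = \frac{48}{25}, giving b12 = 0, b13 = 0, b23 = -\frac{3}{5}, i.e. R = \frac{4}{5} - \frac{3}{5} e_{23}.
Its e_{23} coefficient is negative, so report the other preimage -R.
Answer: -\frac{4}{5} + \frac{3}{5} e_{23}. Key observation: the double cover Spin(3) -> SO(3) sends R and -R to the same matrix (trace \frac{39}{25} here), so the stated sign of the e_{23} coefficient is what selects one sheet.


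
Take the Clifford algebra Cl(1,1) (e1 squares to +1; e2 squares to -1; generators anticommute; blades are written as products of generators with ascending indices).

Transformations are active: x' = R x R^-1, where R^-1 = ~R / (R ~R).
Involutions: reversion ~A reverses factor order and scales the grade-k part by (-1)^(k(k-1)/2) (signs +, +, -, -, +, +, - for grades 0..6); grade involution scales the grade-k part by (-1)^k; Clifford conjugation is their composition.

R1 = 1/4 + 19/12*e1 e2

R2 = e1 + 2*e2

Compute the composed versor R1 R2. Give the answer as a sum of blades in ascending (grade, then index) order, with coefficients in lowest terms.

Distribute over the terms of R1 (each basis-blade product reordered to ascending indices, repeated generators contracted through their squares):
(1/4) R2 = 1/4*e1 + 1/2*e2
(19/12*e1 e2) R2 = -19/6*e1 - 19/12*e2
Summing the partial products and collecting blades:
Answer: -35/12*e1 - 13/12*e2


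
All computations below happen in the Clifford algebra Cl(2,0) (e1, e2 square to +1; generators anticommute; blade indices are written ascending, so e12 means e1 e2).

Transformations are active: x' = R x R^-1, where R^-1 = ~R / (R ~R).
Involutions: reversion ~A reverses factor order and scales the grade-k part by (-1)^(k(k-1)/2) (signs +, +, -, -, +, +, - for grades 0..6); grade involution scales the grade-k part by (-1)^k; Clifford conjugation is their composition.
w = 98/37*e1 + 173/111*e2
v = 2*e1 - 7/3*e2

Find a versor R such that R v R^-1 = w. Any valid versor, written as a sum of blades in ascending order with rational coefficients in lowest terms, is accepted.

The midline construction: v and w both square to 85/9, so reflecting in their sum 172/37*e1 - 86/111*e2 exchanges them.
Answer: 172/37*e1 - 86/111*e2


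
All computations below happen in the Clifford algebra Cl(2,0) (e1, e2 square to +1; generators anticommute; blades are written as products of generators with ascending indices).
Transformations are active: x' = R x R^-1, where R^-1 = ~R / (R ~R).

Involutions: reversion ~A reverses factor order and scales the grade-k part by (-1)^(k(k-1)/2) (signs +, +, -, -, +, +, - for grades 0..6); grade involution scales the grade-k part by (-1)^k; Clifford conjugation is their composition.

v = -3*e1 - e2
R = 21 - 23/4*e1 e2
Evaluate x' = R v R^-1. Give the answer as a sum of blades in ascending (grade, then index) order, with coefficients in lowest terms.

~R = 21 + 23/4*e1 e2, and R ~R = 7585/16, so R^-1 = ~R / (7585/16).
R v = -229/4*e1 - 153/4*e2
Answer: -15717/7585*e1 - 18119/7585*e2


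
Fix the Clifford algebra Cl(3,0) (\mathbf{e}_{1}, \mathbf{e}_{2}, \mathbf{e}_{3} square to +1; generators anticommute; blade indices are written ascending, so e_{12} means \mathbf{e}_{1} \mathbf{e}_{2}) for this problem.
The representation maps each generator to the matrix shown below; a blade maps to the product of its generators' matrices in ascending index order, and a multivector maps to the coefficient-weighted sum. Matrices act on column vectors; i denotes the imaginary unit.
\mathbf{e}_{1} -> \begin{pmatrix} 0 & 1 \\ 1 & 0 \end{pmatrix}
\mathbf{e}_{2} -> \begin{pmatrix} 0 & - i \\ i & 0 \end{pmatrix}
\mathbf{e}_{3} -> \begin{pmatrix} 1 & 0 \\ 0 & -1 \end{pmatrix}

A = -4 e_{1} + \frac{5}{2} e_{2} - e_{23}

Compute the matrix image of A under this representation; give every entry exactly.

Bivector images (products of the table entries): rho(e_{23}) = rho(\mathbf{e}_{2})rho(\mathbf{e}_{3}) = \begin{pmatrix} 0 & i \\ i & 0 \end{pmatrix}.
M = (-4)*rho(e_{1}) + (\frac{5}{2})*rho(e_{2}) + (-1)*rho(e_{23}), summed entrywise:
Answer: \begin{pmatrix} 0 & -4 - \frac{7 i}{2} \\ -4 + \frac{3 i}{2} & 0 \end{pmatrix}


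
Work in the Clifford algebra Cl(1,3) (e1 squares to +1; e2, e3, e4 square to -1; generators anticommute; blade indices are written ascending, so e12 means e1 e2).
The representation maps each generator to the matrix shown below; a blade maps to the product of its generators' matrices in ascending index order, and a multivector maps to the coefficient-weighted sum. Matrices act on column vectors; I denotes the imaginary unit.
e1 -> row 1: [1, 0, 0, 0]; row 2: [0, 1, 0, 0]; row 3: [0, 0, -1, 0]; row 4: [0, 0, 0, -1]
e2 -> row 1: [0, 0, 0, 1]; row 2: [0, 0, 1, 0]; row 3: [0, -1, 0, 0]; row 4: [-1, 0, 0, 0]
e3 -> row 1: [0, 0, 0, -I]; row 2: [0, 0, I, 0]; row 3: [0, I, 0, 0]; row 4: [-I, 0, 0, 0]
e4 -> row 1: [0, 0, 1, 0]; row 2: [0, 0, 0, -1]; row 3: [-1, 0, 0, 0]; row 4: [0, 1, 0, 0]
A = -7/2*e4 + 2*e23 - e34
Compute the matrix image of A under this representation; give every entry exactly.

Bivector images (products of the table entries): rho(e23) = rho(e2)rho(e3) = row 1: [-I, 0, 0, 0]; row 2: [0, I, 0, 0]; row 3: [0, 0, -I, 0]; row 4: [0, 0, 0, I]; rho(e34) = rho(e3)rho(e4) = row 1: [0, -I, 0, 0]; row 2: [-I, 0, 0, 0]; row 3: [0, 0, 0, -I]; row 4: [0, 0, -I, 0].
M = (-7/2)*rho(e4) + (2)*rho(e23) + (-1)*rho(e34), summed entrywise:
Answer: row 1: [-2*I, I, -7/2, 0]; row 2: [I, 2*I, 0, 7/2]; row 3: [7/2, 0, -2*I, I]; row 4: [0, -7/2, I, 2*I]
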